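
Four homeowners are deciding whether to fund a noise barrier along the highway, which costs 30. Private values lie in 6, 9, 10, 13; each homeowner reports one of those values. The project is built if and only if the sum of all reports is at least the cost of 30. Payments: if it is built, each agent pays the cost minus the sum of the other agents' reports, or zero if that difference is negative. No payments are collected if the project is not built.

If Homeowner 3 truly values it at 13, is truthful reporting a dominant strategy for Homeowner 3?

Check each profile of the others' reports and compare truth against every alternative report.
Others report (6, 6, 6): truth gives 1, best alternative gives 0.
Others report (6, 13, 13): truth gives 13, best alternative gives 13.
Others report (9, 9, 13): truth gives 13, best alternative gives 13.
Others report (9, 10, 13): truth gives 13, best alternative gives 13.
Others report (9, 13, 9): truth gives 13, best alternative gives 13.
Others report (9, 13, 10): truth gives 13, best alternative gives 13.
(Remaining 58 profiles checked similarly; truth is weakly best in each.)
In every case the truthful report is at least as good as any alternative, so it is a dominant strategy.

Yes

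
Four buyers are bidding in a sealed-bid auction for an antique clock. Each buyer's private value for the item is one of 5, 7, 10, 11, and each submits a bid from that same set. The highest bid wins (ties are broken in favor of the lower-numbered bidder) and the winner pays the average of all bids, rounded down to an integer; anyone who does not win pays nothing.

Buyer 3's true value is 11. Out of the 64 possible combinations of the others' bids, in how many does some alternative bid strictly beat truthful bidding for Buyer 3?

Others bid (5, 5, 5): truth gives 5; bid 7 gives 6 > 5. Violating.
Others bid (5, 5, 7): truth gives 4; bid 7 gives 5 > 4. Violating.
Others bid (5, 7, 5): truth gives 4; bid 10 gives 5 > 4. Violating.
Others bid (7, 5, 5): truth gives 4; bid 10 gives 5 > 4. Violating.
Others bid (5, 5, 10): truth gives 4; no alternative beats it.
Others bid (5, 5, 11): truth gives 3; no alternative beats it.
(Checking all 64 profiles: 5 have a profitable deviation, 59 do not.)

5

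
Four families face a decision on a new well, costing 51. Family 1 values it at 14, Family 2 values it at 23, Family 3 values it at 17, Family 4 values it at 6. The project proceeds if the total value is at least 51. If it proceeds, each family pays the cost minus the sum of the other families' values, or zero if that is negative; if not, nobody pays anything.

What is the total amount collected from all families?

Total value 60 ≥ cost 51, so it is built.
Family 1: others sum to 46; max(0, 51 - 46) = 5.
Family 2: others sum to 37; max(0, 51 - 37) = 14.
Family 3: others sum to 43; max(0, 51 - 43) = 8.
Family 4: others sum to 54; max(0, 51 - 54) = 0.
Total collected = 5 + 14 + 8 + 0 = 27.

27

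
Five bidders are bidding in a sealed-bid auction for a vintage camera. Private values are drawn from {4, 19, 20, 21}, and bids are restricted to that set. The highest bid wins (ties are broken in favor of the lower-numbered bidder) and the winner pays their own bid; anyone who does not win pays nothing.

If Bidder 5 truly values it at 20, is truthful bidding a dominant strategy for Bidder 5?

No

Consider the case where Bidder 1 bids 4, Bidder 2 bids 4, Bidder 3 bids 4 and Bidder 4 bids 4.
Truthful bid 20: wins, pays 20, utility 20 - 20 = 0.
Bid 19 instead: wins, pays 19, utility 20 - 19 = 1.
Since 1 > 0, bidding 19 is strictly better here, so truthful bidding is not dominant.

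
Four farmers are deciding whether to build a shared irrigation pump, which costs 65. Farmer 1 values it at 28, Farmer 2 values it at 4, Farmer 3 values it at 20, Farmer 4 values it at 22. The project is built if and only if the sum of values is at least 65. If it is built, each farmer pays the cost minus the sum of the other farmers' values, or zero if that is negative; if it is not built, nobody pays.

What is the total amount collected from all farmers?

Total value 74 ≥ cost 65, so it is built.
Farmer 1: others sum to 46; max(0, 65 - 46) = 19.
Farmer 2: others sum to 70; max(0, 65 - 70) = 0.
Farmer 3: others sum to 54; max(0, 65 - 54) = 11.
Farmer 4: others sum to 52; max(0, 65 - 52) = 13.
Total collected = 19 + 0 + 11 + 13 = 43.

43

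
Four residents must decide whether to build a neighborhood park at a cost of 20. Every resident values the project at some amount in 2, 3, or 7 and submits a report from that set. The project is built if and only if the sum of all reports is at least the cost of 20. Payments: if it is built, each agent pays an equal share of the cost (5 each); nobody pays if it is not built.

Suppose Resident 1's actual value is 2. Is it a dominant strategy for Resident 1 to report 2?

Check each profile of the others' reports and compare truth against every alternative report.
Others report (3, 7, 7): truth gives 0, best alternative gives -3.
Others report (7, 3, 7): truth gives 0, best alternative gives -3.
Others report (7, 7, 3): truth gives 0, best alternative gives -3.
Others report (7, 7, 7): truth gives -3, best alternative gives -3.
Others report (2, 2, 2): truth gives 0, best alternative gives 0.
Others report (2, 2, 3): truth gives 0, best alternative gives 0.
(Remaining 21 profiles checked similarly; truth is weakly best in each.)
In every case the truthful report is at least as good as any alternative, so it is a dominant strategy.

Yes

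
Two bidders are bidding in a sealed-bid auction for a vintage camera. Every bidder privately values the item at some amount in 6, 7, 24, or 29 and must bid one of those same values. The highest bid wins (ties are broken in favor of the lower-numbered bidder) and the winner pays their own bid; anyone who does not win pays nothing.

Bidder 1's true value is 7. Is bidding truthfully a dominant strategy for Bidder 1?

No

Consider the case where Bidder 2 bids 6.
Truthful bid 7: wins, pays 7, utility 7 - 7 = 0.
Bid 6 instead: wins, pays 6, utility 7 - 6 = 1.
Since 1 > 0, bidding 6 is strictly better here, so truthful bidding is not dominant.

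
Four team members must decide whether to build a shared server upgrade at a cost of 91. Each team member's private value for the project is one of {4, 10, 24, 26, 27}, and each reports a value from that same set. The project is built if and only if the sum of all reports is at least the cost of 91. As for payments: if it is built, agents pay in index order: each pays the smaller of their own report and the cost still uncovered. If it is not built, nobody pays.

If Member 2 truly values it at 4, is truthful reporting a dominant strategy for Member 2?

Check each profile of the others' reports and compare truth against every alternative report.
Others report (27, 27, 27): truth gives 0, best alternative gives -6.
Others report (4, 4, 4): truth gives 0, best alternative gives 0.
Others report (4, 4, 10): truth gives 0, best alternative gives 0.
Others report (4, 4, 24): truth gives 0, best alternative gives 0.
Others report (4, 4, 26): truth gives 0, best alternative gives 0.
Others report (4, 4, 27): truth gives 0, best alternative gives 0.
(Remaining 119 profiles checked similarly; truth is weakly best in each.)
In every case the truthful report is at least as good as any alternative, so it is a dominant strategy.

Yes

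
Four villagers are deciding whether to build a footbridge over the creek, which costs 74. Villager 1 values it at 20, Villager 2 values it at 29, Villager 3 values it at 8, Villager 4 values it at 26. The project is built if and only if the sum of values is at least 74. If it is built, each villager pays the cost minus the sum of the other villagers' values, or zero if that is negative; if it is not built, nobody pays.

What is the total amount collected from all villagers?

Total value 83 ≥ cost 74, so it is built.
Villager 1: others sum to 63; max(0, 74 - 63) = 11.
Villager 2: others sum to 54; max(0, 74 - 54) = 20.
Villager 3: others sum to 75; max(0, 74 - 75) = 0.
Villager 4: others sum to 57; max(0, 74 - 57) = 17.
Total collected = 11 + 20 + 0 + 17 = 48.

48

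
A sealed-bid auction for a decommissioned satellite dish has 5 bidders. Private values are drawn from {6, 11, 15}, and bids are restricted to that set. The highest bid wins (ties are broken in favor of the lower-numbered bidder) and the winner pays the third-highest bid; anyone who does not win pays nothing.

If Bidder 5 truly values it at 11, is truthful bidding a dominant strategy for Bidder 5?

No

Consider the case where Bidder 1 bids 6, Bidder 2 bids 6, Bidder 3 bids 6 and Bidder 4 bids 11.
Truthful bid 11: loses, pays 0, utility 0.
Bid 15 instead: wins, pays 6, utility 11 - 6 = 5.
Since 5 > 0, bidding 15 is strictly better here, so truthful bidding is not dominant.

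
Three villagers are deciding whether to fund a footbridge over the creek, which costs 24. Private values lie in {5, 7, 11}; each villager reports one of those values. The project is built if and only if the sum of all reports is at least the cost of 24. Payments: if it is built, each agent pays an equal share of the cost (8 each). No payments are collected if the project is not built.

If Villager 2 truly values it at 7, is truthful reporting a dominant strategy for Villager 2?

No

Consider the case where Villager 1 reports 7 and Villager 3 reports 11.
Truthful report 7: project built, pays 8, utility 7 - 8 = -1.
Report 5 instead: project not built, utility 0.
Since 0 > -1, reporting 5 is strictly better here, so truthful reporting is not dominant.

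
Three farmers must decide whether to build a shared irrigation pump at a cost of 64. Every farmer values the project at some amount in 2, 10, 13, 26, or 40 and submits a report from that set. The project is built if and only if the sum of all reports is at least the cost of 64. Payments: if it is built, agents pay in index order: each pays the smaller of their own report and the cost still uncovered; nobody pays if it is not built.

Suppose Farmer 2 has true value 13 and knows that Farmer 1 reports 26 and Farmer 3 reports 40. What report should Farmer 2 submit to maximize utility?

2

Report 2: project built, pays 2, utility 13 - 2 = 11.
Report 10: project built, pays 10, utility 13 - 10 = 3.
Report 13: project built, pays 13, utility 13 - 13 = 0.
Report 26: project built, pays 26, utility 13 - 26 = -13.
Report 40: project built, pays 38, utility 13 - 38 = -25.
The best choice is 2 with utility 11.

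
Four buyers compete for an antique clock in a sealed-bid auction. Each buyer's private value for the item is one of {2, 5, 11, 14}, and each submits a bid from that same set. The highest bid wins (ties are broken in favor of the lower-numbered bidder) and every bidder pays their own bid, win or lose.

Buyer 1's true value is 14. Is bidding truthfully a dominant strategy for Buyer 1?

Consider the case where Buyer 2 bids 2, Buyer 3 bids 2 and Buyer 4 bids 2.
Truthful bid 14: wins, pays 14, utility 14 - 14 = 0.
Bid 2 instead: wins, pays 2, utility 14 - 2 = 12.
Since 12 > 0, bidding 2 is strictly better here, so truthful bidding is not dominant.

No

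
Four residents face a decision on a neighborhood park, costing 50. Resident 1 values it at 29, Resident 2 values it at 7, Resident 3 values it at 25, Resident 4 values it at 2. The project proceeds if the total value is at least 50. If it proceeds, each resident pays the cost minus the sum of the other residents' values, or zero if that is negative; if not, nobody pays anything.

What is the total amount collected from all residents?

Total value 63 ≥ cost 50, so it is built.
Resident 1: others sum to 34; max(0, 50 - 34) = 16.
Resident 2: others sum to 56; max(0, 50 - 56) = 0.
Resident 3: others sum to 38; max(0, 50 - 38) = 12.
Resident 4: others sum to 61; max(0, 50 - 61) = 0.
Total collected = 16 + 0 + 12 + 0 = 28.

28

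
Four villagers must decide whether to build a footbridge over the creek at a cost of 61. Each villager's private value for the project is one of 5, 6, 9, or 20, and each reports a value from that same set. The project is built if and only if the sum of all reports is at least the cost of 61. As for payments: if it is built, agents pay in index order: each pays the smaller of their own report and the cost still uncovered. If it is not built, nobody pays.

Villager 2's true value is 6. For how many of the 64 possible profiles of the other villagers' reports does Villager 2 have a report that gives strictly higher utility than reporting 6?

Others report (20, 20, 20): truth gives 0; report 5 gives 1 > 0. Violating.
Others report (5, 5, 5): truth gives 0; no alternative beats it.
Others report (5, 5, 6): truth gives 0; no alternative beats it.
(Checking all 64 profiles: 1 has a profitable deviation, 63 do not.)

1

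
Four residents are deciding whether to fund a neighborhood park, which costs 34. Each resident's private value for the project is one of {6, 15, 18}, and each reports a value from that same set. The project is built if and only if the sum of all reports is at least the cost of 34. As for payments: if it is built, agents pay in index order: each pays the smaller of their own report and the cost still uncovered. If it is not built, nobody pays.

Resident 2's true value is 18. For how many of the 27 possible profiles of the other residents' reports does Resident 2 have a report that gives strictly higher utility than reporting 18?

Others report (6, 6, 15): truth gives 0; report 15 gives 3 > 0. Violating.
Others report (6, 6, 18): truth gives 0; report 6 gives 12 > 0. Violating.
Others report (6, 15, 6): truth gives 0; report 15 gives 3 > 0. Violating.
Others report (6, 15, 15): truth gives 0; report 6 gives 12 > 0. Violating.
Others report (6, 6, 6): truth gives 0; no alternative beats it.
(Checking all 27 profiles: 26 have a profitable deviation, 1 does not.)

26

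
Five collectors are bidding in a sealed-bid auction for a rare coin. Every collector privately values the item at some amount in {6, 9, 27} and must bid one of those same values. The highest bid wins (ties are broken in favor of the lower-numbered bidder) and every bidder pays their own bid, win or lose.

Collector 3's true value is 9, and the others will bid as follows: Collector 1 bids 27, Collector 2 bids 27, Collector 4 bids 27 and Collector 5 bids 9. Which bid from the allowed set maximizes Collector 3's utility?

Bid 6: loses but pays 6, utility -6.
Bid 9: loses but pays 9, utility -9.
Bid 27: loses but pays 27, utility -27.
The best choice is 6 with utility -6.

6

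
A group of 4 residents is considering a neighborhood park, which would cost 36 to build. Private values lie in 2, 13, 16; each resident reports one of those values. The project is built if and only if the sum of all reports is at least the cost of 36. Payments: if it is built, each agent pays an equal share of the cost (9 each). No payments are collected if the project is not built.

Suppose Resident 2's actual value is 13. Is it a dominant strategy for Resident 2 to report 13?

Consider the case where Resident 1 reports 2, Resident 3 reports 2 and Resident 4 reports 16.
Truthful report 13: project not built, utility 0.
Report 16 instead: project built, pays 9, utility 13 - 9 = 4.
Since 4 > 0, reporting 16 is strictly better here, so truthful reporting is not dominant.

No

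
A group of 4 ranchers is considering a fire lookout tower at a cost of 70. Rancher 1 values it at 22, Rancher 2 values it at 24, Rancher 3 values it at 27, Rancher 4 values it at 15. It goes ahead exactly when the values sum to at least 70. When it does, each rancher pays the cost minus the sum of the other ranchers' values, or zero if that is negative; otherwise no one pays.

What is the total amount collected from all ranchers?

Total value 88 ≥ cost 70, so it is built.
Rancher 1: others sum to 66; max(0, 70 - 66) = 4.
Rancher 2: others sum to 64; max(0, 70 - 64) = 6.
Rancher 3: others sum to 61; max(0, 70 - 61) = 9.
Rancher 4: others sum to 73; max(0, 70 - 73) = 0.
Total collected = 4 + 6 + 9 + 0 = 19.

19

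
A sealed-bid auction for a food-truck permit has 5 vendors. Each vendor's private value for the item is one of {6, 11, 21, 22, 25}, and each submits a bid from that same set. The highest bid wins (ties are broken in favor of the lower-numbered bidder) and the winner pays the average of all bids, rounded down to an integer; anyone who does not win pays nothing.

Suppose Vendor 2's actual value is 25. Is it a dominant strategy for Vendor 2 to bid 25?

Consider the case where Vendor 1 bids 6, Vendor 3 bids 6, Vendor 4 bids 6 and Vendor 5 bids 6.
Truthful bid 25: wins, pays 9, utility 25 - 9 = 16.
Bid 11 instead: wins, pays 7, utility 25 - 7 = 18.
Since 18 > 16, bidding 11 is strictly better here, so truthful bidding is not dominant.

No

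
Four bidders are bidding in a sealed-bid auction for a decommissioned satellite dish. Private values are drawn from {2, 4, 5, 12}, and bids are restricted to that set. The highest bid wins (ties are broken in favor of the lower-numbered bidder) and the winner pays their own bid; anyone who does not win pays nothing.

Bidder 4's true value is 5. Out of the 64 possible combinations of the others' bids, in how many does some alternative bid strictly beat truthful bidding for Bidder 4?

Others bid (2, 2, 2): truth gives 0; bid 4 gives 1 > 0. Violating.
Others bid (2, 2, 4): truth gives 0; no alternative beats it.
Others bid (2, 2, 5): truth gives 0; no alternative beats it.
(Checking all 64 profiles: 1 has a profitable deviation, 63 do not.)

1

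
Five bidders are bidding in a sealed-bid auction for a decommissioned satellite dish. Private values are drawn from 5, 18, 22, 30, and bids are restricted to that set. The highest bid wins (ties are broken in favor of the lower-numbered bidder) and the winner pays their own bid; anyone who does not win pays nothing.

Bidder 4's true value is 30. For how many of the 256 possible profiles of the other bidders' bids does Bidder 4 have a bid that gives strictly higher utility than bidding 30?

Others bid (5, 5, 5, 5): truth gives 0; bid 18 gives 12 > 0. Violating.
Others bid (5, 5, 5, 18): truth gives 0; bid 18 gives 12 > 0. Violating.
Others bid (5, 5, 5, 22): truth gives 0; bid 22 gives 8 > 0. Violating.
Others bid (5, 5, 18, 5): truth gives 0; bid 22 gives 8 > 0. Violating.
Others bid (5, 5, 5, 30): truth gives 0; no alternative beats it.
Others bid (5, 5, 18, 30): truth gives 0; no alternative beats it.
(Checking all 256 profiles: 24 have a profitable deviation, 232 do not.)

24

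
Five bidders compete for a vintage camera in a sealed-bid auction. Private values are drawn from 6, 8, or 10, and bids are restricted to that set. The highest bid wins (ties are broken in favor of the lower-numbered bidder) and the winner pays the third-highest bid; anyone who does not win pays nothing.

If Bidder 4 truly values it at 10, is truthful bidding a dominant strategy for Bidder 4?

Check each profile of the others' bids and compare truth against every alternative bid.
Others bid (6, 6, 6, 10): truth gives 4, best alternative gives 0.
Others bid (6, 6, 8, 6): truth gives 4, best alternative gives 0.
Others bid (6, 8, 6, 6): truth gives 4, best alternative gives 0.
Others bid (8, 6, 6, 6): truth gives 4, best alternative gives 0.
Others bid (6, 6, 8, 8): truth gives 2, best alternative gives 0.
Others bid (6, 6, 8, 10): truth gives 2, best alternative gives 0.
(Remaining 75 profiles checked similarly; truth is weakly best in each.)
In every case the truthful bid is at least as good as any alternative, so it is a dominant strategy.

Yes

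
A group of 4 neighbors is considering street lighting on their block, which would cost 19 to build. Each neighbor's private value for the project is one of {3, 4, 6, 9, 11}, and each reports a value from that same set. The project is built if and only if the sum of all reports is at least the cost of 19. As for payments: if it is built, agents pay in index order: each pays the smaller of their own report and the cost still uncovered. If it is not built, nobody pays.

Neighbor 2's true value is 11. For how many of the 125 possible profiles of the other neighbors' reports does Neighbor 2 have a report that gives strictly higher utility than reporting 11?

Others report (3, 3, 4): truth gives 0; report 9 gives 2 > 0. Violating.
Others report (3, 3, 6): truth gives 0; report 9 gives 2 > 0. Violating.
Others report (3, 3, 9): truth gives 0; report 4 gives 7 > 0. Violating.
Others report (3, 3, 11): truth gives 0; report 3 gives 8 > 0. Violating.
Others report (3, 3, 3): truth gives 0; no alternative beats it.
(Checking all 125 profiles: 124 have a profitable deviation, 1 does not.)

124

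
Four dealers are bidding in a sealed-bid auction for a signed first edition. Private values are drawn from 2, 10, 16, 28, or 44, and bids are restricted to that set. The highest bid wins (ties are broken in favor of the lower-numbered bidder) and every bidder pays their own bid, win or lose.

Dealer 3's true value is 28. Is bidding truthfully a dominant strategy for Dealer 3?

No

Consider the case where Dealer 1 bids 2, Dealer 2 bids 2 and Dealer 4 bids 2.
Truthful bid 28: wins, pays 28, utility 28 - 28 = 0.
Bid 10 instead: wins, pays 10, utility 28 - 10 = 18.
Since 18 > 0, bidding 10 is strictly better here, so truthful bidding is not dominant.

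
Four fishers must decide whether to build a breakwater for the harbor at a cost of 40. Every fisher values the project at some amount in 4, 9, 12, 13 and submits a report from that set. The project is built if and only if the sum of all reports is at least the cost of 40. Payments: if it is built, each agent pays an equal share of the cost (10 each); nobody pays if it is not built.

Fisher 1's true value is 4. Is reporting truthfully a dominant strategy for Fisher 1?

Yes

Check each profile of the others' reports and compare truth against every alternative report.
Others report (9, 9, 13): truth gives 0, best alternative gives -6.
Others report (9, 12, 12): truth gives 0, best alternative gives -6.
Others report (9, 12, 13): truth gives 0, best alternative gives -6.
Others report (9, 13, 9): truth gives 0, best alternative gives -6.
Others report (9, 13, 12): truth gives 0, best alternative gives -6.
Others report (9, 13, 13): truth gives 0, best alternative gives -6.
(Remaining 58 profiles checked similarly; truth is weakly best in each.)
In every case the truthful report is at least as good as any alternative, so it is a dominant strategy.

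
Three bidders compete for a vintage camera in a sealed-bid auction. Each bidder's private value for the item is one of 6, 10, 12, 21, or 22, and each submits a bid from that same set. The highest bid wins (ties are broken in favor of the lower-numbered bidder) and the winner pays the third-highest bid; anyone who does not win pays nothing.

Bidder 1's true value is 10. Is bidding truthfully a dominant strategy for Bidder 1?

No

Consider the case where Bidder 2 bids 6 and Bidder 3 bids 12.
Truthful bid 10: loses, pays 0, utility 0.
Bid 12 instead: wins, pays 6, utility 10 - 6 = 4.
Since 4 > 0, bidding 12 is strictly better here, so truthful bidding is not dominant.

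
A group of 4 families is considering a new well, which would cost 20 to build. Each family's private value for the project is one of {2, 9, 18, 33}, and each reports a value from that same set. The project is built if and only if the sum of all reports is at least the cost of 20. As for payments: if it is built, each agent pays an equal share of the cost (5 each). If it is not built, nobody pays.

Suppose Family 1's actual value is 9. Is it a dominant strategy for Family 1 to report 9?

Consider the case where Family 2 reports 2, Family 3 reports 2 and Family 4 reports 2.
Truthful report 9: project not built, utility 0.
Report 18 instead: project built, pays 5, utility 9 - 5 = 4.
Since 4 > 0, reporting 18 is strictly better here, so truthful reporting is not dominant.

No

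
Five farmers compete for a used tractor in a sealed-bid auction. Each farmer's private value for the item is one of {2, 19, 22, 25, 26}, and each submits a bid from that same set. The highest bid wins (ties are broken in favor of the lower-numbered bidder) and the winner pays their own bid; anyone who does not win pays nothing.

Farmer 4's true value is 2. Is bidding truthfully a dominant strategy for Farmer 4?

Check each profile of the others' bids and compare truth against every alternative bid.
Others bid (2, 2, 2, 2): truth gives 0, best alternative gives -17.
Others bid (2, 2, 2, 19): truth gives 0, best alternative gives -17.
Others bid (2, 2, 2, 22): truth gives 0, best alternative gives 0.
Others bid (2, 2, 2, 25): truth gives 0, best alternative gives 0.
Others bid (2, 2, 2, 26): truth gives 0, best alternative gives 0.
Others bid (2, 2, 19, 2): truth gives 0, best alternative gives 0.
(Remaining 619 profiles checked similarly; truth is weakly best in each.)
In every case the truthful bid is at least as good as any alternative, so it is a dominant strategy.

Yes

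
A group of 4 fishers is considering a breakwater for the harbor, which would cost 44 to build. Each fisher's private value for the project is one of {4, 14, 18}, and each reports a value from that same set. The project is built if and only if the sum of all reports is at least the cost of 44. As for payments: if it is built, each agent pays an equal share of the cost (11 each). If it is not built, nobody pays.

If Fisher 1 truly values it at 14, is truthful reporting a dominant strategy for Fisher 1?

Consider the case where Fisher 2 reports 4, Fisher 3 reports 4 and Fisher 4 reports 18.
Truthful report 14: project not built, utility 0.
Report 18 instead: project built, pays 11, utility 14 - 11 = 3.
Since 3 > 0, reporting 18 is strictly better here, so truthful reporting is not dominant.

No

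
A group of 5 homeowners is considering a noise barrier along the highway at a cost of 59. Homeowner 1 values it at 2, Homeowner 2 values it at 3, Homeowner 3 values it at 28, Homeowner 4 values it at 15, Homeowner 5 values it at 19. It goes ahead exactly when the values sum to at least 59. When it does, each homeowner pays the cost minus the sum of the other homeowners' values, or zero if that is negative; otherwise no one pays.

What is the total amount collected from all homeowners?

Total value 67 ≥ cost 59, so it is built.
Homeowner 1: others sum to 65; max(0, 59 - 65) = 0.
Homeowner 2: others sum to 64; max(0, 59 - 64) = 0.
Homeowner 3: others sum to 39; max(0, 59 - 39) = 20.
Homeowner 4: others sum to 52; max(0, 59 - 52) = 7.
Homeowner 5: others sum to 48; max(0, 59 - 48) = 11.
Total collected = 0 + 0 + 20 + 7 + 11 = 38.

38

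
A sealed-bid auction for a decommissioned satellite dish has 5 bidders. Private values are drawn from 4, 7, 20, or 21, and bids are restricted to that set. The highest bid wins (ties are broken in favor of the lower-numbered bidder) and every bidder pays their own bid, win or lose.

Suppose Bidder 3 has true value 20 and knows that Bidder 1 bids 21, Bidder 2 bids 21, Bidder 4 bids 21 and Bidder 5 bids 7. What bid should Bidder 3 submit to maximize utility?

Bid 4: loses but pays 4, utility -4.
Bid 7: loses but pays 7, utility -7.
Bid 20: loses but pays 20, utility -20.
Bid 21: loses but pays 21, utility -21.
The best choice is 4 with utility -4.

4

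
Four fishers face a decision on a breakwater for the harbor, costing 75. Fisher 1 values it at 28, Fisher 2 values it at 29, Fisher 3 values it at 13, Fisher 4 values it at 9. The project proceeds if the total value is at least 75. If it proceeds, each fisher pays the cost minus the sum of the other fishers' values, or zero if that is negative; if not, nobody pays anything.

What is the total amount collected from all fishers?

Total value 79 ≥ cost 75, so it is built.
Fisher 1: others sum to 51; max(0, 75 - 51) = 24.
Fisher 2: others sum to 50; max(0, 75 - 50) = 25.
Fisher 3: others sum to 66; max(0, 75 - 66) = 9.
Fisher 4: others sum to 70; max(0, 75 - 70) = 5.
Total collected = 24 + 25 + 9 + 5 = 63.

63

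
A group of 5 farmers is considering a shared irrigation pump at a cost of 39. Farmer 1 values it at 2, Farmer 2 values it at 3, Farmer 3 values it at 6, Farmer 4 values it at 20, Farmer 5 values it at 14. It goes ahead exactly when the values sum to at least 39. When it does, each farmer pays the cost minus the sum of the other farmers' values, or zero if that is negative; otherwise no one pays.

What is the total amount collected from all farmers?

Total value 45 ≥ cost 39, so it is built.
Farmer 1: others sum to 43; max(0, 39 - 43) = 0.
Farmer 2: others sum to 42; max(0, 39 - 42) = 0.
Farmer 3: others sum to 39; max(0, 39 - 39) = 0.
Farmer 4: others sum to 25; max(0, 39 - 25) = 14.
Farmer 5: others sum to 31; max(0, 39 - 31) = 8.
Total collected = 0 + 0 + 0 + 14 + 8 = 22.

22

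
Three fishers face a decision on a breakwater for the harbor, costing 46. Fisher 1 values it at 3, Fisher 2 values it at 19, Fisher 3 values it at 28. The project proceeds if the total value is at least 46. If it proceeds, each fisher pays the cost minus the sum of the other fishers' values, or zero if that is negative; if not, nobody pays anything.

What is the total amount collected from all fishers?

39

Total value 50 ≥ cost 46, so it is built.
Fisher 1: others sum to 47; max(0, 46 - 47) = 0.
Fisher 2: others sum to 31; max(0, 46 - 31) = 15.
Fisher 3: others sum to 22; max(0, 46 - 22) = 24.
Total collected = 0 + 15 + 24 = 39.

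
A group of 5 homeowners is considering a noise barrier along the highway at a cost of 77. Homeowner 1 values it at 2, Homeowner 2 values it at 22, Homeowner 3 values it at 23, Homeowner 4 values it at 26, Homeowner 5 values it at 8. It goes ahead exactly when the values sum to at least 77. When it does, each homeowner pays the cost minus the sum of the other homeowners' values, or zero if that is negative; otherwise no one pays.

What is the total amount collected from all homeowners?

63

Total value 81 ≥ cost 77, so it is built.
Homeowner 1: others sum to 79; max(0, 77 - 79) = 0.
Homeowner 2: others sum to 59; max(0, 77 - 59) = 18.
Homeowner 3: others sum to 58; max(0, 77 - 58) = 19.
Homeowner 4: others sum to 55; max(0, 77 - 55) = 22.
Homeowner 5: others sum to 73; max(0, 77 - 73) = 4.
Total collected = 0 + 18 + 19 + 22 + 4 = 63.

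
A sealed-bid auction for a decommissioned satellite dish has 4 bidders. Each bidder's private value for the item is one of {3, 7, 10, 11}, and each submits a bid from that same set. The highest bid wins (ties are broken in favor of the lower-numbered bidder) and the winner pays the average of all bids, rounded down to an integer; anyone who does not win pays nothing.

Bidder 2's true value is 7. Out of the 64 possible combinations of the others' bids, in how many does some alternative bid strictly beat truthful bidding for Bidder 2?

6

Others bid (3, 3, 10): truth gives 0; bid 10 gives 1 > 0. Violating.
Others bid (3, 10, 3): truth gives 0; bid 10 gives 1 > 0. Violating.
Others bid (7, 3, 3): truth gives 0; bid 10 gives 2 > 0. Violating.
Others bid (7, 3, 7): truth gives 0; bid 10 gives 1 > 0. Violating.
Others bid (3, 3, 3): truth gives 3; no alternative beats it.
Others bid (3, 3, 7): truth gives 2; no alternative beats it.
(Checking all 64 profiles: 6 have a profitable deviation, 58 do not.)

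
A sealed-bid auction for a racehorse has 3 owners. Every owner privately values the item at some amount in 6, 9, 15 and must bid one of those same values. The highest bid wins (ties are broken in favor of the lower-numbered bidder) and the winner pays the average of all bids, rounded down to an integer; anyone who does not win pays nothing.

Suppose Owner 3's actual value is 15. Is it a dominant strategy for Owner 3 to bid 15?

No

Consider the case where Owner 1 bids 6 and Owner 2 bids 6.
Truthful bid 15: wins, pays 9, utility 15 - 9 = 6.
Bid 9 instead: wins, pays 7, utility 15 - 7 = 8.
Since 8 > 6, bidding 9 is strictly better here, so truthful bidding is not dominant.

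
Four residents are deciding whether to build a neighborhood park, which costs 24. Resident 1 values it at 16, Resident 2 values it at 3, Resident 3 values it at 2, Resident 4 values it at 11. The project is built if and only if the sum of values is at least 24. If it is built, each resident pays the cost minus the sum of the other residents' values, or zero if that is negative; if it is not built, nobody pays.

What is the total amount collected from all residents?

11

Total value 32 ≥ cost 24, so it is built.
Resident 1: others sum to 16; max(0, 24 - 16) = 8.
Resident 2: others sum to 29; max(0, 24 - 29) = 0.
Resident 3: others sum to 30; max(0, 24 - 30) = 0.
Resident 4: others sum to 21; max(0, 24 - 21) = 3.
Total collected = 8 + 0 + 0 + 3 = 11.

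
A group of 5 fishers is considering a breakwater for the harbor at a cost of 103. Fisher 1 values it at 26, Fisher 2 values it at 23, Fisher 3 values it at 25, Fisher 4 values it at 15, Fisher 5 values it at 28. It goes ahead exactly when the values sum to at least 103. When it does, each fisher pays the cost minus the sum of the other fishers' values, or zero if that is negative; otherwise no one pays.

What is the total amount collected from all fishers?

47

Total value 117 ≥ cost 103, so it is built.
Fisher 1: others sum to 91; max(0, 103 - 91) = 12.
Fisher 2: others sum to 94; max(0, 103 - 94) = 9.
Fisher 3: others sum to 92; max(0, 103 - 92) = 11.
Fisher 4: others sum to 102; max(0, 103 - 102) = 1.
Fisher 5: others sum to 89; max(0, 103 - 89) = 14.
Total collected = 12 + 9 + 11 + 1 + 14 = 47.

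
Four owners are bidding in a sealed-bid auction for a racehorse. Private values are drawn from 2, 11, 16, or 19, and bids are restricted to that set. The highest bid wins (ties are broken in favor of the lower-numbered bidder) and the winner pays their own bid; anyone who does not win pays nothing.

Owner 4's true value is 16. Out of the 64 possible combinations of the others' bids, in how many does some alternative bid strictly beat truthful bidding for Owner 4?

Others bid (2, 2, 2): truth gives 0; bid 11 gives 5 > 0. Violating.
Others bid (2, 2, 11): truth gives 0; no alternative beats it.
Others bid (2, 2, 16): truth gives 0; no alternative beats it.
(Checking all 64 profiles: 1 has a profitable deviation, 63 do not.)

1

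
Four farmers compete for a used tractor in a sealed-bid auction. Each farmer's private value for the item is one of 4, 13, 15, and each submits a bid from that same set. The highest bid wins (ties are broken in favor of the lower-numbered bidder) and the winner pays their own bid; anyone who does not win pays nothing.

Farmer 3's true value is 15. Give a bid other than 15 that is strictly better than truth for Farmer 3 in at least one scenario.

13

Suppose Farmer 1 bids 4, Farmer 2 bids 4 and Farmer 4 bids 4.
Bid 15: wins, pays 15, utility 15 - 15 = 0.
Bid 13: wins, pays 13, utility 15 - 13 = 2.
So bidding 13 beats truth here (2 > 0).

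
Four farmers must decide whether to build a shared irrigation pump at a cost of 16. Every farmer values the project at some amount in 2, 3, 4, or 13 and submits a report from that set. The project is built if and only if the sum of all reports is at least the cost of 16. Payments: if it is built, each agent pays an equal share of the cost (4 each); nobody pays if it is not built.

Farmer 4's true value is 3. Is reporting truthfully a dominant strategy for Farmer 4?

Check each profile of the others' reports and compare truth against every alternative report.
Others report (2, 2, 13): truth gives -1, best alternative gives -1.
Others report (2, 3, 13): truth gives -1, best alternative gives -1.
Others report (2, 4, 13): truth gives -1, best alternative gives -1.
Others report (2, 13, 2): truth gives -1, best alternative gives -1.
Others report (2, 13, 3): truth gives -1, best alternative gives -1.
Others report (2, 13, 4): truth gives -1, best alternative gives -1.
(Remaining 58 profiles checked similarly; truth is weakly best in each.)
In every case the truthful report is at least as good as any alternative, so it is a dominant strategy.

Yes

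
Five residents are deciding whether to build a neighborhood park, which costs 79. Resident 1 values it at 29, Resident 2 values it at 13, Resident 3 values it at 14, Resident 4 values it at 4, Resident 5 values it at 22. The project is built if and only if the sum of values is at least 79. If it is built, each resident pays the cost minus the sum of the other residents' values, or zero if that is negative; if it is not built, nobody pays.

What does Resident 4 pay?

1

Total value 82 ≥ cost 79, so the project is built.
The other residents' values sum to 78.
Cost minus that sum is 79 - 78 = 1.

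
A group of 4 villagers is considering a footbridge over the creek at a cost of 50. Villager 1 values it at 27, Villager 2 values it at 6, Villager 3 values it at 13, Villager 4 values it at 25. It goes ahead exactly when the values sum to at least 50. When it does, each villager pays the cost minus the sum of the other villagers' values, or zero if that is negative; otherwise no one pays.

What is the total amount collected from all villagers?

Total value 71 ≥ cost 50, so it is built.
Villager 1: others sum to 44; max(0, 50 - 44) = 6.
Villager 2: others sum to 65; max(0, 50 - 65) = 0.
Villager 3: others sum to 58; max(0, 50 - 58) = 0.
Villager 4: others sum to 46; max(0, 50 - 46) = 4.
Total collected = 6 + 0 + 0 + 4 = 10.

10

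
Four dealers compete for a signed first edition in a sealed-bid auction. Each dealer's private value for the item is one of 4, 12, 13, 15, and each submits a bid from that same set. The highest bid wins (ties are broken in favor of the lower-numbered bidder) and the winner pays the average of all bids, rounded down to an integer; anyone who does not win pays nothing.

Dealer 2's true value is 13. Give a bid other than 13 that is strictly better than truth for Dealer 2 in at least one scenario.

15

Suppose Dealer 1 bids 4, Dealer 3 bids 4 and Dealer 4 bids 15.
Bid 13: loses, pays 0, utility 0.
Bid 15: wins, pays 9, utility 13 - 9 = 4.
So bidding 15 beats truth here (4 > 0).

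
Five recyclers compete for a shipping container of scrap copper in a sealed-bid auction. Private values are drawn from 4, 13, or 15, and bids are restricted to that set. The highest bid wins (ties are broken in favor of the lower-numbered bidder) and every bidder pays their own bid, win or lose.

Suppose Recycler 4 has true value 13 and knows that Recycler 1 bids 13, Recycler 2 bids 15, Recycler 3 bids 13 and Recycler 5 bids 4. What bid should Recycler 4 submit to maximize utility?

Bid 4: loses but pays 4, utility -4.
Bid 13: loses but pays 13, utility -13.
Bid 15: loses but pays 15, utility -15.
The best choice is 4 with utility -4.

4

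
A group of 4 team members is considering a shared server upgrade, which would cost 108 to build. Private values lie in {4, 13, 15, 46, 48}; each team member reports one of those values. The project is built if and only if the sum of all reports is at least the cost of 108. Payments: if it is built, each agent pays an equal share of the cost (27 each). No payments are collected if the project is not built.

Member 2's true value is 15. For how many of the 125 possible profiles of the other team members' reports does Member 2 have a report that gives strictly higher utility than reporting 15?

12

Others report (4, 46, 46): truth gives -12; report 4 gives 0 > -12. Violating.
Others report (4, 46, 48): truth gives -12; report 4 gives 0 > -12. Violating.
Others report (4, 48, 46): truth gives -12; report 4 gives 0 > -12. Violating.
Others report (4, 48, 48): truth gives -12; report 4 gives 0 > -12. Violating.
Others report (4, 4, 4): truth gives 0; no alternative beats it.
Others report (4, 4, 13): truth gives 0; no alternative beats it.
(Checking all 125 profiles: 12 have a profitable deviation, 113 do not.)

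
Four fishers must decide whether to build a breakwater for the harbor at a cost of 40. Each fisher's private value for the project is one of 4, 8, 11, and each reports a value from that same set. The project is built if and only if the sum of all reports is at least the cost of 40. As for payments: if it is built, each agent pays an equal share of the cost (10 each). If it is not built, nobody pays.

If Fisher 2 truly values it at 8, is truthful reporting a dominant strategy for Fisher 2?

Consider the case where Fisher 1 reports 11, Fisher 3 reports 11 and Fisher 4 reports 11.
Truthful report 8: project built, pays 10, utility 8 - 10 = -2.
Report 4 instead: project not built, utility 0.
Since 0 > -2, reporting 4 is strictly better here, so truthful reporting is not dominant.

No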